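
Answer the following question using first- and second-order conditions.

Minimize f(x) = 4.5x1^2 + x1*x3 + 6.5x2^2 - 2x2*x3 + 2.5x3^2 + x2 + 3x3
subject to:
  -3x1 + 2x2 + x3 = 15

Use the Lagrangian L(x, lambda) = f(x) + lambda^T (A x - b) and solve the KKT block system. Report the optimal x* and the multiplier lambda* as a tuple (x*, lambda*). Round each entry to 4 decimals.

Form the Lagrangian:
  L(x, lambda) = (1/2) x^T Q x + c^T x + lambda^T (A x - b)
Stationarity (grad_x L = 0): Q x + c + A^T lambda = 0.
Primal feasibility: A x = b.

This gives the KKT block system:
  [ Q   A^T ] [ x     ]   [-c ]
  [ A    0  ] [ lambda ] = [ b ]

Solving the linear system:
  x*      = (-3.1289, 1.6122, 2.3888)
  lambda* = (-8.5906)
  f(x*)   = 68.8184

x* = (-3.1289, 1.6122, 2.3888), lambda* = (-8.5906)


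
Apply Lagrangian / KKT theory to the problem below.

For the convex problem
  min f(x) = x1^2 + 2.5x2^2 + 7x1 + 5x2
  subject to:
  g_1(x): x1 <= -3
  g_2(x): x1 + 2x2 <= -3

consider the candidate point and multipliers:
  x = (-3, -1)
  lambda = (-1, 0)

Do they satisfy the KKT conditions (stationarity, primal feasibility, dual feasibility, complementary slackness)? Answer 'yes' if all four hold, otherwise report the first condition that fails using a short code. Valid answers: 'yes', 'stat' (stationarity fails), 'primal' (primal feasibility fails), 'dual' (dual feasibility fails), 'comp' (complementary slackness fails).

Gradient of f: grad f(x) = Q x + c = (1, 0)
Constraint values g_i(x) = a_i^T x - b_i:
  g_1((-3, -1)) = 0
  g_2((-3, -1)) = -2
Stationarity residual: grad f(x) + sum_i lambda_i a_i = (0, 0)
  -> stationarity OK
Primal feasibility (all g_i <= 0): OK
Dual feasibility (all lambda_i >= 0): FAILS
Complementary slackness (lambda_i * g_i(x) = 0 for all i): OK

Verdict: the first failing condition is dual_feasibility -> dual.

dual


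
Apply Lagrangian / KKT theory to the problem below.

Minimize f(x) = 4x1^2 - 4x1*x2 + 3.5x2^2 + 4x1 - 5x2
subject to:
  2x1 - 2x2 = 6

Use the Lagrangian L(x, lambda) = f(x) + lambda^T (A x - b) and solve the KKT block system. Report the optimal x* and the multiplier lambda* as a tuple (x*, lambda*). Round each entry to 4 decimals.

Form the Lagrangian:
  L(x, lambda) = (1/2) x^T Q x + c^T x + lambda^T (A x - b)
Stationarity (grad_x L = 0): Q x + c + A^T lambda = 0.
Primal feasibility: A x = b.

This gives the KKT block system:
  [ Q   A^T ] [ x     ]   [-c ]
  [ A    0  ] [ lambda ] = [ b ]

Solving the linear system:
  x*      = (1.4286, -1.5714)
  lambda* = (-10.8571)
  f(x*)   = 39.3571

x* = (1.4286, -1.5714), lambda* = (-10.8571)


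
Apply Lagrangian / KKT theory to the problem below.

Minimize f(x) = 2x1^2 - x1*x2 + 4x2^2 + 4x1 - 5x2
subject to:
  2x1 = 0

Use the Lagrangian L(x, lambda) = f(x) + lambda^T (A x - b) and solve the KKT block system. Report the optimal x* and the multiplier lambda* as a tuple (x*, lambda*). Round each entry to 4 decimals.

Form the Lagrangian:
  L(x, lambda) = (1/2) x^T Q x + c^T x + lambda^T (A x - b)
Stationarity (grad_x L = 0): Q x + c + A^T lambda = 0.
Primal feasibility: A x = b.

This gives the KKT block system:
  [ Q   A^T ] [ x     ]   [-c ]
  [ A    0  ] [ lambda ] = [ b ]

Solving the linear system:
  x*      = (0, 0.625)
  lambda* = (-1.6875)
  f(x*)   = -1.5625

x* = (0, 0.625), lambda* = (-1.6875)


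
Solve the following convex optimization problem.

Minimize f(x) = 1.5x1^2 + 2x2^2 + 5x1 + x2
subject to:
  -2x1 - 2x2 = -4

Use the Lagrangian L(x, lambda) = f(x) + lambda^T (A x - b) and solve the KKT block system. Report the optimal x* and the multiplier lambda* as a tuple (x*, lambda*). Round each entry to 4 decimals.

Form the Lagrangian:
  L(x, lambda) = (1/2) x^T Q x + c^T x + lambda^T (A x - b)
Stationarity (grad_x L = 0): Q x + c + A^T lambda = 0.
Primal feasibility: A x = b.

This gives the KKT block system:
  [ Q   A^T ] [ x     ]   [-c ]
  [ A    0  ] [ lambda ] = [ b ]

Solving the linear system:
  x*      = (0.5714, 1.4286)
  lambda* = (3.3571)
  f(x*)   = 8.8571

x* = (0.5714, 1.4286), lambda* = (3.3571)


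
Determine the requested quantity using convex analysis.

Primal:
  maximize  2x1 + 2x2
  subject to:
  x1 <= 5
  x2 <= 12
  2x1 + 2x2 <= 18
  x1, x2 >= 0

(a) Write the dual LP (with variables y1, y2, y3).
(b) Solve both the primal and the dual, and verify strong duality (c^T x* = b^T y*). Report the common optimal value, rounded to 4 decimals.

The standard primal-dual pair for 'max c^T x s.t. A x <= b, x >= 0' is:
  Dual:  min b^T y  s.t.  A^T y >= c,  y >= 0.

So the dual LP is:
  minimize  5y1 + 12y2 + 18y3
  subject to:
    y1 + 2y3 >= 2
    y2 + 2y3 >= 2
    y1, y2, y3 >= 0

Solving the primal: x* = (0, 9).
  primal value c^T x* = 18.
Solving the dual: y* = (0, 0, 1).
  dual value b^T y* = 18.
Strong duality: c^T x* = b^T y*. Confirmed.

18


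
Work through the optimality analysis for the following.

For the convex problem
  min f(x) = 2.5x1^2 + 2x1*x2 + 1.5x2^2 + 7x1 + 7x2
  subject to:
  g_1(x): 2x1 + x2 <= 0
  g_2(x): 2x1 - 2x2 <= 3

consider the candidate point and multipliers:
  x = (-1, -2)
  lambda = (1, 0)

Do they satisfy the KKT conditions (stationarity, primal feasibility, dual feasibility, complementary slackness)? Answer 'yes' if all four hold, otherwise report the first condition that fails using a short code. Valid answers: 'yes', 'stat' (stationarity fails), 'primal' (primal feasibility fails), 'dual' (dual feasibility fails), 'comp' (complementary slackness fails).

Gradient of f: grad f(x) = Q x + c = (-2, -1)
Constraint values g_i(x) = a_i^T x - b_i:
  g_1((-1, -2)) = -4
  g_2((-1, -2)) = -1
Stationarity residual: grad f(x) + sum_i lambda_i a_i = (0, 0)
  -> stationarity OK
Primal feasibility (all g_i <= 0): OK
Dual feasibility (all lambda_i >= 0): OK
Complementary slackness (lambda_i * g_i(x) = 0 for all i): FAILS

Verdict: the first failing condition is complementary_slackness -> comp.

comp


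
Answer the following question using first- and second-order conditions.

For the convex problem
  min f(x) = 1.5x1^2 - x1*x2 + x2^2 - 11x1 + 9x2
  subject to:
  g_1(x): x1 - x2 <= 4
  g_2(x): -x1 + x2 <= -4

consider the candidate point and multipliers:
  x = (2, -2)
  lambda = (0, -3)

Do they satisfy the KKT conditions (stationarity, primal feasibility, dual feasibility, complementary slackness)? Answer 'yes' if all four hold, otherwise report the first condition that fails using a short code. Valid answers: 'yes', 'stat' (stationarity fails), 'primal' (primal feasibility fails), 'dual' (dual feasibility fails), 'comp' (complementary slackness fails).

Gradient of f: grad f(x) = Q x + c = (-3, 3)
Constraint values g_i(x) = a_i^T x - b_i:
  g_1((2, -2)) = 0
  g_2((2, -2)) = 0
Stationarity residual: grad f(x) + sum_i lambda_i a_i = (0, 0)
  -> stationarity OK
Primal feasibility (all g_i <= 0): OK
Dual feasibility (all lambda_i >= 0): FAILS
Complementary slackness (lambda_i * g_i(x) = 0 for all i): OK

Verdict: the first failing condition is dual_feasibility -> dual.

dual


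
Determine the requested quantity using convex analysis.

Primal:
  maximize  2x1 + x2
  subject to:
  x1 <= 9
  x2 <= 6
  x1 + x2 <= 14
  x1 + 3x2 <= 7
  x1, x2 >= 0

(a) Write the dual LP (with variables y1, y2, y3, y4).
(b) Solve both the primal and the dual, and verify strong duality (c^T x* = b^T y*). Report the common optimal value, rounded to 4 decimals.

The standard primal-dual pair for 'max c^T x s.t. A x <= b, x >= 0' is:
  Dual:  min b^T y  s.t.  A^T y >= c,  y >= 0.

So the dual LP is:
  minimize  9y1 + 6y2 + 14y3 + 7y4
  subject to:
    y1 + y3 + y4 >= 2
    y2 + y3 + 3y4 >= 1
    y1, y2, y3, y4 >= 0

Solving the primal: x* = (7, 0).
  primal value c^T x* = 14.
Solving the dual: y* = (0, 0, 0, 2).
  dual value b^T y* = 14.
Strong duality: c^T x* = b^T y*. Confirmed.

14


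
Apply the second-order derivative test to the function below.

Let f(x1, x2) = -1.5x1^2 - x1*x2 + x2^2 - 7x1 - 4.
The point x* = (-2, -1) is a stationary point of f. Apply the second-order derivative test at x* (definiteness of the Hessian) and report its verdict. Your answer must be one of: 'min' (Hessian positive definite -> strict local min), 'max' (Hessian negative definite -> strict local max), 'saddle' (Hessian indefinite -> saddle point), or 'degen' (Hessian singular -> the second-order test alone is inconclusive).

Compute the Hessian H = grad^2 f:
  H = [[-3, -1], [-1, 2]]
Verify stationarity: grad f(x*) = H x* + g = (0, 0).
Eigenvalues of H: -3.1926, 2.1926.
Eigenvalues have mixed signs, so H is indefinite -> x* is a saddle point.

saddle


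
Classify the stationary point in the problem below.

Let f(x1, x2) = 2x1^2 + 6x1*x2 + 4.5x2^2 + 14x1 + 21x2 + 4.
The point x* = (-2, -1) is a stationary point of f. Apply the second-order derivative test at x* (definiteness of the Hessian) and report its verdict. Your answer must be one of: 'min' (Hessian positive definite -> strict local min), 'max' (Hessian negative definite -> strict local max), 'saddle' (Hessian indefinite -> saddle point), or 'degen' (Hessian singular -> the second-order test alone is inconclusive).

Compute the Hessian H = grad^2 f:
  H = [[4, 6], [6, 9]]
Verify stationarity: grad f(x*) = H x* + g = (0, 0).
Eigenvalues of H: 0, 13.
H has a zero eigenvalue (singular; positive semidefinite but not definite), so H is neither positive definite, negative definite, nor indefinite. The second-order test alone is inconclusive -> degen.
(Indeed, f is constant along the null direction of H through x*, so x* is not a strict local extremum.)

degen


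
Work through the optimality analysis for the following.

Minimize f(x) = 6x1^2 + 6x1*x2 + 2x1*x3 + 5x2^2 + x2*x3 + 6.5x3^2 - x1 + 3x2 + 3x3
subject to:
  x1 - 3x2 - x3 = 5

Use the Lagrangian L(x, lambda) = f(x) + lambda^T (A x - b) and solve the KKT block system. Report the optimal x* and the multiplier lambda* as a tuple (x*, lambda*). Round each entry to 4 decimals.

Form the Lagrangian:
  L(x, lambda) = (1/2) x^T Q x + c^T x + lambda^T (A x - b)
Stationarity (grad_x L = 0): Q x + c + A^T lambda = 0.
Primal feasibility: A x = b.

This gives the KKT block system:
  [ Q   A^T ] [ x     ]   [-c ]
  [ A    0  ] [ lambda ] = [ b ]

Solving the linear system:
  x*      = (0.8915, -1.2407, -0.3864)
  lambda* = (-1.4814)
  f(x*)   = 0.8169

x* = (0.8915, -1.2407, -0.3864), lambda* = (-1.4814)


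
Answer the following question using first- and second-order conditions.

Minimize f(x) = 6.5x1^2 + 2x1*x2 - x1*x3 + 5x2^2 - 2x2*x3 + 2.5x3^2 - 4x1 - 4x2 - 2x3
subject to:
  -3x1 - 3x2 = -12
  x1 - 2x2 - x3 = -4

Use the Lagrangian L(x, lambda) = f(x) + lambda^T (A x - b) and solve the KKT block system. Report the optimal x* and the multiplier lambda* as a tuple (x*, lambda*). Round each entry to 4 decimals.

Form the Lagrangian:
  L(x, lambda) = (1/2) x^T Q x + c^T x + lambda^T (A x - b)
Stationarity (grad_x L = 0): Q x + c + A^T lambda = 0.
Primal feasibility: A x = b.

This gives the KKT block system:
  [ Q   A^T ] [ x     ]   [-c ]
  [ A    0  ] [ lambda ] = [ b ]

Solving the linear system:
  x*      = (1.8, 2.2, 1.4)
  lambda* = (7.0667, -1.2)
  f(x*)   = 30.6

x* = (1.8, 2.2, 1.4), lambda* = (7.0667, -1.2)


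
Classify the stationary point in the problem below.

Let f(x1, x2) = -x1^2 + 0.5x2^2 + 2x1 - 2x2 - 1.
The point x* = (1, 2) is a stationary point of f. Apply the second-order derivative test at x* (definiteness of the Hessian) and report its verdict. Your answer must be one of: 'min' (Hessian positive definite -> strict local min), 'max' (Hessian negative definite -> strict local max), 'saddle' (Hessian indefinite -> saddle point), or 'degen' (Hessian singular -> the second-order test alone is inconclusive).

Compute the Hessian H = grad^2 f:
  H = [[-2, 0], [0, 1]]
Verify stationarity: grad f(x*) = H x* + g = (0, 0).
Eigenvalues of H: -2, 1.
Eigenvalues have mixed signs, so H is indefinite -> x* is a saddle point.

saddle


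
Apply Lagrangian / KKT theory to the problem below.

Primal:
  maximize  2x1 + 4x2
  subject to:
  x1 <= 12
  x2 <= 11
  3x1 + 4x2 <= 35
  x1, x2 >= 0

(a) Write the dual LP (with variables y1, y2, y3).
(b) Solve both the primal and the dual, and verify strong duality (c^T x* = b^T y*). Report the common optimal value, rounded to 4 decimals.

The standard primal-dual pair for 'max c^T x s.t. A x <= b, x >= 0' is:
  Dual:  min b^T y  s.t.  A^T y >= c,  y >= 0.

So the dual LP is:
  minimize  12y1 + 11y2 + 35y3
  subject to:
    y1 + 3y3 >= 2
    y2 + 4y3 >= 4
    y1, y2, y3 >= 0

Solving the primal: x* = (0, 8.75).
  primal value c^T x* = 35.
Solving the dual: y* = (0, 0, 1).
  dual value b^T y* = 35.
Strong duality: c^T x* = b^T y*. Confirmed.

35


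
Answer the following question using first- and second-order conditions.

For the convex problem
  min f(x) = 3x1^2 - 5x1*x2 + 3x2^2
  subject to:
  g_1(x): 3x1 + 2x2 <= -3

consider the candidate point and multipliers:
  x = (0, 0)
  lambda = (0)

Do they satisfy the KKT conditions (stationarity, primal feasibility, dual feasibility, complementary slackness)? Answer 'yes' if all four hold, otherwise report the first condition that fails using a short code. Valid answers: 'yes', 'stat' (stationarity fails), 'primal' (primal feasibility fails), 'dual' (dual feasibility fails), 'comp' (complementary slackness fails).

Gradient of f: grad f(x) = Q x + c = (0, 0)
Constraint values g_i(x) = a_i^T x - b_i:
  g_1((0, 0)) = 3
Stationarity residual: grad f(x) + sum_i lambda_i a_i = (0, 0)
  -> stationarity OK
Primal feasibility (all g_i <= 0): FAILS
Dual feasibility (all lambda_i >= 0): OK
Complementary slackness (lambda_i * g_i(x) = 0 for all i): OK

Verdict: the first failing condition is primal_feasibility -> primal.

primal


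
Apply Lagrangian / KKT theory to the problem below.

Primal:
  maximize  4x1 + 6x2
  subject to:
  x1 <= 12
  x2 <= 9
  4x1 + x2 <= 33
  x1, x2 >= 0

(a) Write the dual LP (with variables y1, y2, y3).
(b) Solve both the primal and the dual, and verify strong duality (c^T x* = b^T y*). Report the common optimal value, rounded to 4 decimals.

The standard primal-dual pair for 'max c^T x s.t. A x <= b, x >= 0' is:
  Dual:  min b^T y  s.t.  A^T y >= c,  y >= 0.

So the dual LP is:
  minimize  12y1 + 9y2 + 33y3
  subject to:
    y1 + 4y3 >= 4
    y2 + y3 >= 6
    y1, y2, y3 >= 0

Solving the primal: x* = (6, 9).
  primal value c^T x* = 78.
Solving the dual: y* = (0, 5, 1).
  dual value b^T y* = 78.
Strong duality: c^T x* = b^T y*. Confirmed.

78


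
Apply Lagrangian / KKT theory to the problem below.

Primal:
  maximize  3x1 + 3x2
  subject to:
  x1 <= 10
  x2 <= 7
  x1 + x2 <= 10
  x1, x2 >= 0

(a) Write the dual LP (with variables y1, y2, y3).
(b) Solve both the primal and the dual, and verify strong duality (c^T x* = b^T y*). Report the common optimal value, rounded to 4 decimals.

The standard primal-dual pair for 'max c^T x s.t. A x <= b, x >= 0' is:
  Dual:  min b^T y  s.t.  A^T y >= c,  y >= 0.

So the dual LP is:
  minimize  10y1 + 7y2 + 10y3
  subject to:
    y1 + y3 >= 3
    y2 + y3 >= 3
    y1, y2, y3 >= 0

Solving the primal: x* = (3, 7).
  primal value c^T x* = 30.
Solving the dual: y* = (0, 0, 3).
  dual value b^T y* = 30.
Strong duality: c^T x* = b^T y*. Confirmed.

30


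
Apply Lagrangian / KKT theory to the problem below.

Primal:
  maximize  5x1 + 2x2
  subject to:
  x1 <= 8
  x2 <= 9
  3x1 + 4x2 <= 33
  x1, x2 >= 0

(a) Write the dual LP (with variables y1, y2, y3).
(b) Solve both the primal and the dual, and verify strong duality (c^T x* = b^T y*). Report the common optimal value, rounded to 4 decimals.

The standard primal-dual pair for 'max c^T x s.t. A x <= b, x >= 0' is:
  Dual:  min b^T y  s.t.  A^T y >= c,  y >= 0.

So the dual LP is:
  minimize  8y1 + 9y2 + 33y3
  subject to:
    y1 + 3y3 >= 5
    y2 + 4y3 >= 2
    y1, y2, y3 >= 0

Solving the primal: x* = (8, 2.25).
  primal value c^T x* = 44.5.
Solving the dual: y* = (3.5, 0, 0.5).
  dual value b^T y* = 44.5.
Strong duality: c^T x* = b^T y*. Confirmed.

44.5


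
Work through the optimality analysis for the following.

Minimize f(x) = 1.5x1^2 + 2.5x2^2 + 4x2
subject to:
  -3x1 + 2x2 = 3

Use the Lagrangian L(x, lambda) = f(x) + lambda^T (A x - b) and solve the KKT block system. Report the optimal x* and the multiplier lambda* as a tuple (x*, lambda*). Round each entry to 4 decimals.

Form the Lagrangian:
  L(x, lambda) = (1/2) x^T Q x + c^T x + lambda^T (A x - b)
Stationarity (grad_x L = 0): Q x + c + A^T lambda = 0.
Primal feasibility: A x = b.

This gives the KKT block system:
  [ Q   A^T ] [ x     ]   [-c ]
  [ A    0  ] [ lambda ] = [ b ]

Solving the linear system:
  x*      = (-1.2105, -0.3158)
  lambda* = (-1.2105)
  f(x*)   = 1.1842

x* = (-1.2105, -0.3158), lambda* = (-1.2105)


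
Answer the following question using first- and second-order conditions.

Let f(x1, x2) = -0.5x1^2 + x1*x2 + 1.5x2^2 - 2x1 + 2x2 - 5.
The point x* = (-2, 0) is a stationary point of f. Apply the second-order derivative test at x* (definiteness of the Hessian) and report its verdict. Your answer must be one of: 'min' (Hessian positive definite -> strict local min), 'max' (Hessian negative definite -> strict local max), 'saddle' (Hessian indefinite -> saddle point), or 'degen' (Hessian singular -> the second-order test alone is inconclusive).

Compute the Hessian H = grad^2 f:
  H = [[-1, 1], [1, 3]]
Verify stationarity: grad f(x*) = H x* + g = (0, 0).
Eigenvalues of H: -1.2361, 3.2361.
Eigenvalues have mixed signs, so H is indefinite -> x* is a saddle point.

saddle


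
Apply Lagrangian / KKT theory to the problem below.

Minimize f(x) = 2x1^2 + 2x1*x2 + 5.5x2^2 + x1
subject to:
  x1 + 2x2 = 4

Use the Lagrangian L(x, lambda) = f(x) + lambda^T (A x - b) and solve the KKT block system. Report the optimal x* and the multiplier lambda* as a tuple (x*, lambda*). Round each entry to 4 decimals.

Form the Lagrangian:
  L(x, lambda) = (1/2) x^T Q x + c^T x + lambda^T (A x - b)
Stationarity (grad_x L = 0): Q x + c + A^T lambda = 0.
Primal feasibility: A x = b.

This gives the KKT block system:
  [ Q   A^T ] [ x     ]   [-c ]
  [ A    0  ] [ lambda ] = [ b ]

Solving the linear system:
  x*      = (1.2632, 1.3684)
  lambda* = (-8.7895)
  f(x*)   = 18.2105

x* = (1.2632, 1.3684), lambda* = (-8.7895)


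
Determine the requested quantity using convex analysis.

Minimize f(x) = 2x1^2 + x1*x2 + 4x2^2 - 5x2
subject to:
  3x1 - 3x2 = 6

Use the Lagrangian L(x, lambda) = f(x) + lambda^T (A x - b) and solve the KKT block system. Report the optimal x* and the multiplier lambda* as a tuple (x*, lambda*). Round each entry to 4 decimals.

Form the Lagrangian:
  L(x, lambda) = (1/2) x^T Q x + c^T x + lambda^T (A x - b)
Stationarity (grad_x L = 0): Q x + c + A^T lambda = 0.
Primal feasibility: A x = b.

This gives the KKT block system:
  [ Q   A^T ] [ x     ]   [-c ]
  [ A    0  ] [ lambda ] = [ b ]

Solving the linear system:
  x*      = (1.6429, -0.3571)
  lambda* = (-2.0714)
  f(x*)   = 7.1071

x* = (1.6429, -0.3571), lambda* = (-2.0714)


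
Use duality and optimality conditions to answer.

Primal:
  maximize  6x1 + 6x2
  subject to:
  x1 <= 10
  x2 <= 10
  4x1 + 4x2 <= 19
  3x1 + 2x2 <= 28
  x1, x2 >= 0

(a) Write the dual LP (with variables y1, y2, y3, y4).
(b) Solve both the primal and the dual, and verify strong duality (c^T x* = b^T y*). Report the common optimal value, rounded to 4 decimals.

The standard primal-dual pair for 'max c^T x s.t. A x <= b, x >= 0' is:
  Dual:  min b^T y  s.t.  A^T y >= c,  y >= 0.

So the dual LP is:
  minimize  10y1 + 10y2 + 19y3 + 28y4
  subject to:
    y1 + 4y3 + 3y4 >= 6
    y2 + 4y3 + 2y4 >= 6
    y1, y2, y3, y4 >= 0

Solving the primal: x* = (4.75, 0).
  primal value c^T x* = 28.5.
Solving the dual: y* = (0, 0, 1.5, 0).
  dual value b^T y* = 28.5.
Strong duality: c^T x* = b^T y*. Confirmed.

28.5


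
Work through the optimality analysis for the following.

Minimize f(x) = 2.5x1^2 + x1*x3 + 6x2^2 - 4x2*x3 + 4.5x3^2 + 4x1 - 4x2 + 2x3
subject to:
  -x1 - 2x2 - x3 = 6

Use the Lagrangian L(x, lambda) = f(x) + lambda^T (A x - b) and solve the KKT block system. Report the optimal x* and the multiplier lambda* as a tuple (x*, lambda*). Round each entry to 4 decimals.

Form the Lagrangian:
  L(x, lambda) = (1/2) x^T Q x + c^T x + lambda^T (A x - b)
Stationarity (grad_x L = 0): Q x + c + A^T lambda = 0.
Primal feasibility: A x = b.

This gives the KKT block system:
  [ Q   A^T ] [ x     ]   [-c ]
  [ A    0  ] [ lambda ] = [ b ]

Solving the linear system:
  x*      = (-1.9565, -1.3261, -1.3913)
  lambda* = (-7.1739)
  f(x*)   = 18.8696

x* = (-1.9565, -1.3261, -1.3913), lambda* = (-7.1739)


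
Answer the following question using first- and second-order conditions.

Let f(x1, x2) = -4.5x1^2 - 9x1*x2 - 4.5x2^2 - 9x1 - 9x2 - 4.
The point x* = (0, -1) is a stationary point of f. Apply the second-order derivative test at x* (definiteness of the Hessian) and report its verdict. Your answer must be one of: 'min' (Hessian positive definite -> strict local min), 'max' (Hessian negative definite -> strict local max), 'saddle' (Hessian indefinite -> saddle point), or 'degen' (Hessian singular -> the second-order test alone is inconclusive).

Compute the Hessian H = grad^2 f:
  H = [[-9, -9], [-9, -9]]
Verify stationarity: grad f(x*) = H x* + g = (0, 0).
Eigenvalues of H: -18, 0.
H has a zero eigenvalue (singular; negative semidefinite but not definite), so H is neither positive definite, negative definite, nor indefinite. The second-order test alone is inconclusive -> degen.
(Indeed, f is constant along the null direction of H through x*, so x* is not a strict local extremum.)

degen


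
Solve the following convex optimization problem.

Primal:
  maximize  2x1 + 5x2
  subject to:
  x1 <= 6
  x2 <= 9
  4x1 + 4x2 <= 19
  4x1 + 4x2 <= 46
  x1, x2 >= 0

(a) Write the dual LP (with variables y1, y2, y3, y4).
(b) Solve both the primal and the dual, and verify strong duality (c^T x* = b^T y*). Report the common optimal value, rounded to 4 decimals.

The standard primal-dual pair for 'max c^T x s.t. A x <= b, x >= 0' is:
  Dual:  min b^T y  s.t.  A^T y >= c,  y >= 0.

So the dual LP is:
  minimize  6y1 + 9y2 + 19y3 + 46y4
  subject to:
    y1 + 4y3 + 4y4 >= 2
    y2 + 4y3 + 4y4 >= 5
    y1, y2, y3, y4 >= 0

Solving the primal: x* = (0, 4.75).
  primal value c^T x* = 23.75.
Solving the dual: y* = (0, 0, 1.25, 0).
  dual value b^T y* = 23.75.
Strong duality: c^T x* = b^T y*. Confirmed.

23.75


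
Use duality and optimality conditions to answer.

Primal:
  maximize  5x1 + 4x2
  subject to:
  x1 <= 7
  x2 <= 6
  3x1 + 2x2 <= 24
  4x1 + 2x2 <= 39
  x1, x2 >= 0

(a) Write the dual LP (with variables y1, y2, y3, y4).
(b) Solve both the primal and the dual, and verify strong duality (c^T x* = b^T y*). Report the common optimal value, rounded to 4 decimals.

The standard primal-dual pair for 'max c^T x s.t. A x <= b, x >= 0' is:
  Dual:  min b^T y  s.t.  A^T y >= c,  y >= 0.

So the dual LP is:
  minimize  7y1 + 6y2 + 24y3 + 39y4
  subject to:
    y1 + 3y3 + 4y4 >= 5
    y2 + 2y3 + 2y4 >= 4
    y1, y2, y3, y4 >= 0

Solving the primal: x* = (4, 6).
  primal value c^T x* = 44.
Solving the dual: y* = (0, 0.6667, 1.6667, 0).
  dual value b^T y* = 44.
Strong duality: c^T x* = b^T y*. Confirmed.

44


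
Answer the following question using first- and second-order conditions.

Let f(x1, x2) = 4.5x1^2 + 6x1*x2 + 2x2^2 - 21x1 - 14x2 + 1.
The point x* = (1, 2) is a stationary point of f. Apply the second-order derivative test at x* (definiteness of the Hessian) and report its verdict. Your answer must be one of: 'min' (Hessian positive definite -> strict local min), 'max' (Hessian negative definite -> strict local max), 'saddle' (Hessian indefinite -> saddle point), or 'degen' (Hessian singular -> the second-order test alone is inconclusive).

Compute the Hessian H = grad^2 f:
  H = [[9, 6], [6, 4]]
Verify stationarity: grad f(x*) = H x* + g = (0, 0).
Eigenvalues of H: 0, 13.
H has a zero eigenvalue (singular; positive semidefinite but not definite), so H is neither positive definite, negative definite, nor indefinite. The second-order test alone is inconclusive -> degen.
(Indeed, f is constant along the null direction of H through x*, so x* is not a strict local extremum.)

degen


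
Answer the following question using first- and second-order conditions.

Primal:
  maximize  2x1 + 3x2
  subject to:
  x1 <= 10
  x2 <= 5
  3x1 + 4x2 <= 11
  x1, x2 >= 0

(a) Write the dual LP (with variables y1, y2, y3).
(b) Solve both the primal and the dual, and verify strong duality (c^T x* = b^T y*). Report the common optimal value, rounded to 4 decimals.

The standard primal-dual pair for 'max c^T x s.t. A x <= b, x >= 0' is:
  Dual:  min b^T y  s.t.  A^T y >= c,  y >= 0.

So the dual LP is:
  minimize  10y1 + 5y2 + 11y3
  subject to:
    y1 + 3y3 >= 2
    y2 + 4y3 >= 3
    y1, y2, y3 >= 0

Solving the primal: x* = (0, 2.75).
  primal value c^T x* = 8.25.
Solving the dual: y* = (0, 0, 0.75).
  dual value b^T y* = 8.25.
Strong duality: c^T x* = b^T y*. Confirmed.

8.25


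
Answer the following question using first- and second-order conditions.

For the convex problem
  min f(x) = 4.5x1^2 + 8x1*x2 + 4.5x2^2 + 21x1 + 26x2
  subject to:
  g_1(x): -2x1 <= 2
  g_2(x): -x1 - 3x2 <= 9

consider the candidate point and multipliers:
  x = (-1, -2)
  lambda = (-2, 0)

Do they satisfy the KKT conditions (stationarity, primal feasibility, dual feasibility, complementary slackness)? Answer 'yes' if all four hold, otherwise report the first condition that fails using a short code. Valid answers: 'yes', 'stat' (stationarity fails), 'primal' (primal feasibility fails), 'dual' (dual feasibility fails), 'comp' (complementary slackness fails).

Gradient of f: grad f(x) = Q x + c = (-4, 0)
Constraint values g_i(x) = a_i^T x - b_i:
  g_1((-1, -2)) = 0
  g_2((-1, -2)) = -2
Stationarity residual: grad f(x) + sum_i lambda_i a_i = (0, 0)
  -> stationarity OK
Primal feasibility (all g_i <= 0): OK
Dual feasibility (all lambda_i >= 0): FAILS
Complementary slackness (lambda_i * g_i(x) = 0 for all i): OK

Verdict: the first failing condition is dual_feasibility -> dual.

dual


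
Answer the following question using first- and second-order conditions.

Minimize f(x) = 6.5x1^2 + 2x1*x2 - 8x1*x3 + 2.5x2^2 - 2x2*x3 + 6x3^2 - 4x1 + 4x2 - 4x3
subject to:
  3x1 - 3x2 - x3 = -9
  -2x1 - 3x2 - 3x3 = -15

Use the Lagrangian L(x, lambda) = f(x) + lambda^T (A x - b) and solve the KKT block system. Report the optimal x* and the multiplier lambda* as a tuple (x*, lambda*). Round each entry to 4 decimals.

Form the Lagrangian:
  L(x, lambda) = (1/2) x^T Q x + c^T x + lambda^T (A x - b)
Stationarity (grad_x L = 0): Q x + c + A^T lambda = 0.
Primal feasibility: A x = b.

This gives the KKT block system:
  [ Q   A^T ] [ x     ]   [-c ]
  [ A    0  ] [ lambda ] = [ b ]

Solving the linear system:
  x*      = (0.4654, 2.8532, 1.8366)
  lambda* = (3.4571, 1.7175)
  f(x*)   = 29.5402

x* = (0.4654, 2.8532, 1.8366), lambda* = (3.4571, 1.7175)


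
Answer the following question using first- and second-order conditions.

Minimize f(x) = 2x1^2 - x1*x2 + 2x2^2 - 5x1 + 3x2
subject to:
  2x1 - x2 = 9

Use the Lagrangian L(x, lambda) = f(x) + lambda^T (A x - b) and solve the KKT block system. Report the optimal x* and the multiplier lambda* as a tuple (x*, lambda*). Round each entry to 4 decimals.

Form the Lagrangian:
  L(x, lambda) = (1/2) x^T Q x + c^T x + lambda^T (A x - b)
Stationarity (grad_x L = 0): Q x + c + A^T lambda = 0.
Primal feasibility: A x = b.

This gives the KKT block system:
  [ Q   A^T ] [ x     ]   [-c ]
  [ A    0  ] [ lambda ] = [ b ]

Solving the linear system:
  x*      = (3.875, -1.25)
  lambda* = (-5.875)
  f(x*)   = 14.875

x* = (3.875, -1.25), lambda* = (-5.875)


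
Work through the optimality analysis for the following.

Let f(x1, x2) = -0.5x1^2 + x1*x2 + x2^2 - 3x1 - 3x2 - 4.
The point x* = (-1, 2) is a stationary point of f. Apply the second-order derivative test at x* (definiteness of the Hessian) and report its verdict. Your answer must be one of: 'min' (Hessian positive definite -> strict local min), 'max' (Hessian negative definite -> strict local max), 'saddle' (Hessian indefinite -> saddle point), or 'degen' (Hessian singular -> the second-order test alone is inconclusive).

Compute the Hessian H = grad^2 f:
  H = [[-1, 1], [1, 2]]
Verify stationarity: grad f(x*) = H x* + g = (0, 0).
Eigenvalues of H: -1.3028, 2.3028.
Eigenvalues have mixed signs, so H is indefinite -> x* is a saddle point.

saddle


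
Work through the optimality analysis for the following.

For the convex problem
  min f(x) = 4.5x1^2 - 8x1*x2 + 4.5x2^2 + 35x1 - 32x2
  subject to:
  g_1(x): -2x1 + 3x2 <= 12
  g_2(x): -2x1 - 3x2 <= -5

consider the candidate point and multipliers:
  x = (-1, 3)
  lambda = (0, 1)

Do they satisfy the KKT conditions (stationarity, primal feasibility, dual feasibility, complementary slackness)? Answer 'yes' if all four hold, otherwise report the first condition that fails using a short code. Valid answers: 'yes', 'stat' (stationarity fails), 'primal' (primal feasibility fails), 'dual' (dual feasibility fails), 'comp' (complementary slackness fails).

Gradient of f: grad f(x) = Q x + c = (2, 3)
Constraint values g_i(x) = a_i^T x - b_i:
  g_1((-1, 3)) = -1
  g_2((-1, 3)) = -2
Stationarity residual: grad f(x) + sum_i lambda_i a_i = (0, 0)
  -> stationarity OK
Primal feasibility (all g_i <= 0): OK
Dual feasibility (all lambda_i >= 0): OK
Complementary slackness (lambda_i * g_i(x) = 0 for all i): FAILS

Verdict: the first failing condition is complementary_slackness -> comp.

comp


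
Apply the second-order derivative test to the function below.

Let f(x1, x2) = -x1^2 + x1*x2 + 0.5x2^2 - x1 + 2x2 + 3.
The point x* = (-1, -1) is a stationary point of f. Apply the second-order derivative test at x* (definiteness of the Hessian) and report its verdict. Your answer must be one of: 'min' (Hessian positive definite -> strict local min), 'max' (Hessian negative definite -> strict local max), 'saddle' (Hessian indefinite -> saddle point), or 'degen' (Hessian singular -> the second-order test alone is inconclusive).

Compute the Hessian H = grad^2 f:
  H = [[-2, 1], [1, 1]]
Verify stationarity: grad f(x*) = H x* + g = (0, 0).
Eigenvalues of H: -2.3028, 1.3028.
Eigenvalues have mixed signs, so H is indefinite -> x* is a saddle point.

saddle


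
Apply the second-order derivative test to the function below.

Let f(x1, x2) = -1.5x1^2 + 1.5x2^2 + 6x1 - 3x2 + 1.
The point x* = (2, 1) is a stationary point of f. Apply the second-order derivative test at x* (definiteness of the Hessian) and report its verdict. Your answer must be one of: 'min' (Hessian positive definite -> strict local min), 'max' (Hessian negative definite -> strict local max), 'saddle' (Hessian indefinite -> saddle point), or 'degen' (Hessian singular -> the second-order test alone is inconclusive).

Compute the Hessian H = grad^2 f:
  H = [[-3, 0], [0, 3]]
Verify stationarity: grad f(x*) = H x* + g = (0, 0).
Eigenvalues of H: -3, 3.
Eigenvalues have mixed signs, so H is indefinite -> x* is a saddle point.

saddle


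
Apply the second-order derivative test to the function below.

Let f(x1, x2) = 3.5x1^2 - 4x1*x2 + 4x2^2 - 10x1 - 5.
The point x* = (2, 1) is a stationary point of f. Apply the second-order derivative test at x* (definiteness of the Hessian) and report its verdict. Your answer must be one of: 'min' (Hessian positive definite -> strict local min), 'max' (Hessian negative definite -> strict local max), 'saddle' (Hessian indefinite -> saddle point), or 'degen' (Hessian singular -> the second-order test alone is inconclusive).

Compute the Hessian H = grad^2 f:
  H = [[7, -4], [-4, 8]]
Verify stationarity: grad f(x*) = H x* + g = (0, 0).
Eigenvalues of H: 3.4689, 11.5311.
Both eigenvalues > 0, so H is positive definite -> x* is a strict local min.

min


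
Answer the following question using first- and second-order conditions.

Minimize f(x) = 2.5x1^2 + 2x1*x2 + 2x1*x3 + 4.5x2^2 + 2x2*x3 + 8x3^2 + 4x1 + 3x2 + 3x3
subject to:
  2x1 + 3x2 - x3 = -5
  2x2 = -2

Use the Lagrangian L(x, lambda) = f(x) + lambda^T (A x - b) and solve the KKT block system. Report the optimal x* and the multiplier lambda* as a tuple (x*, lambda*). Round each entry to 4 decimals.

Form the Lagrangian:
  L(x, lambda) = (1/2) x^T Q x + c^T x + lambda^T (A x - b)
Stationarity (grad_x L = 0): Q x + c + A^T lambda = 0.
Primal feasibility: A x = b.

This gives the KKT block system:
  [ Q   A^T ] [ x     ]   [-c ]
  [ A    0  ] [ lambda ] = [ b ]

Solving the linear system:
  x*      = (-0.9351, -1, 0.1299)
  lambda* = (1.2078, 1.9935)
  f(x*)   = 1.8377

x* = (-0.9351, -1, 0.1299), lambda* = (1.2078, 1.9935)


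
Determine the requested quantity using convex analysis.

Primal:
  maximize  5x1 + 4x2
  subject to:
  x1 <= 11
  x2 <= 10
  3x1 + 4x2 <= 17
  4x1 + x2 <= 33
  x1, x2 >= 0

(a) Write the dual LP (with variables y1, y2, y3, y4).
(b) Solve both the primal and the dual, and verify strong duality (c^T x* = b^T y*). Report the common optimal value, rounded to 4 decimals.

The standard primal-dual pair for 'max c^T x s.t. A x <= b, x >= 0' is:
  Dual:  min b^T y  s.t.  A^T y >= c,  y >= 0.

So the dual LP is:
  minimize  11y1 + 10y2 + 17y3 + 33y4
  subject to:
    y1 + 3y3 + 4y4 >= 5
    y2 + 4y3 + y4 >= 4
    y1, y2, y3, y4 >= 0

Solving the primal: x* = (5.6667, 0).
  primal value c^T x* = 28.3333.
Solving the dual: y* = (0, 0, 1.6667, 0).
  dual value b^T y* = 28.3333.
Strong duality: c^T x* = b^T y*. Confirmed.

28.3333


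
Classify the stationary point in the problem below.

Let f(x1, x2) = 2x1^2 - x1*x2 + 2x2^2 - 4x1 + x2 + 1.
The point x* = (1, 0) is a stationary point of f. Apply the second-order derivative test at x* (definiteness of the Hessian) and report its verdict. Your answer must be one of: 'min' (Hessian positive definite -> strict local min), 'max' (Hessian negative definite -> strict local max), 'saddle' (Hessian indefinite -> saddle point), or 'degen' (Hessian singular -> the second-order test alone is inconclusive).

Compute the Hessian H = grad^2 f:
  H = [[4, -1], [-1, 4]]
Verify stationarity: grad f(x*) = H x* + g = (0, 0).
Eigenvalues of H: 3, 5.
Both eigenvalues > 0, so H is positive definite -> x* is a strict local min.

min


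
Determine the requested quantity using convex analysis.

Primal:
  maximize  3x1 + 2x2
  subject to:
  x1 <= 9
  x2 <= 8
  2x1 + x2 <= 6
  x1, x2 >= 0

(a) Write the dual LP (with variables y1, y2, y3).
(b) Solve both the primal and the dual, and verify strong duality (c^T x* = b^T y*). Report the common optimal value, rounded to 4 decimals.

The standard primal-dual pair for 'max c^T x s.t. A x <= b, x >= 0' is:
  Dual:  min b^T y  s.t.  A^T y >= c,  y >= 0.

So the dual LP is:
  minimize  9y1 + 8y2 + 6y3
  subject to:
    y1 + 2y3 >= 3
    y2 + y3 >= 2
    y1, y2, y3 >= 0

Solving the primal: x* = (0, 6).
  primal value c^T x* = 12.
Solving the dual: y* = (0, 0, 2).
  dual value b^T y* = 12.
Strong duality: c^T x* = b^T y*. Confirmed.

12


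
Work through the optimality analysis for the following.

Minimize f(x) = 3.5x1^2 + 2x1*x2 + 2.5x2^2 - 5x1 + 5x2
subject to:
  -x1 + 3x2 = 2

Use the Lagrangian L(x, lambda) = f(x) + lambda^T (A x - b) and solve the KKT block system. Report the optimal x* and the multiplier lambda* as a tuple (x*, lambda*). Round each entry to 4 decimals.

Form the Lagrangian:
  L(x, lambda) = (1/2) x^T Q x + c^T x + lambda^T (A x - b)
Stationarity (grad_x L = 0): Q x + c + A^T lambda = 0.
Primal feasibility: A x = b.

This gives the KKT block system:
  [ Q   A^T ] [ x     ]   [-c ]
  [ A    0  ] [ lambda ] = [ b ]

Solving the linear system:
  x*      = (0.1, 0.7)
  lambda* = (-2.9)
  f(x*)   = 4.4

x* = (0.1, 0.7), lambda* = (-2.9)


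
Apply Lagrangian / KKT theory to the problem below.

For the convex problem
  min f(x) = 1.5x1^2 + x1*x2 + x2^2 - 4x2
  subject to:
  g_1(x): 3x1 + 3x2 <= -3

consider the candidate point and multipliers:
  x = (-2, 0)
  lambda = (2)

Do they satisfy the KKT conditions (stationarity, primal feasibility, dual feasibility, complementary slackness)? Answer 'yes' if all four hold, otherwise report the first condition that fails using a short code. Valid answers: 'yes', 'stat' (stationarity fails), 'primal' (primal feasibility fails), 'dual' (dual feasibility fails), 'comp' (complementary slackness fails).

Gradient of f: grad f(x) = Q x + c = (-6, -6)
Constraint values g_i(x) = a_i^T x - b_i:
  g_1((-2, 0)) = -3
Stationarity residual: grad f(x) + sum_i lambda_i a_i = (0, 0)
  -> stationarity OK
Primal feasibility (all g_i <= 0): OK
Dual feasibility (all lambda_i >= 0): OK
Complementary slackness (lambda_i * g_i(x) = 0 for all i): FAILS

Verdict: the first failing condition is complementary_slackness -> comp.

comp


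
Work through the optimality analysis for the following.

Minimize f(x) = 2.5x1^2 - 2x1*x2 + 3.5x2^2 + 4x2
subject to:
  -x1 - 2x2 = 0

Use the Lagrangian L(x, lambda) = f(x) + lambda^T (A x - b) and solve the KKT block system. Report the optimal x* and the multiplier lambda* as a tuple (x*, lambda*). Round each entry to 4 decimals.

Form the Lagrangian:
  L(x, lambda) = (1/2) x^T Q x + c^T x + lambda^T (A x - b)
Stationarity (grad_x L = 0): Q x + c + A^T lambda = 0.
Primal feasibility: A x = b.

This gives the KKT block system:
  [ Q   A^T ] [ x     ]   [-c ]
  [ A    0  ] [ lambda ] = [ b ]

Solving the linear system:
  x*      = (0.2286, -0.1143)
  lambda* = (1.3714)
  f(x*)   = -0.2286

x* = (0.2286, -0.1143), lambda* = (1.3714)


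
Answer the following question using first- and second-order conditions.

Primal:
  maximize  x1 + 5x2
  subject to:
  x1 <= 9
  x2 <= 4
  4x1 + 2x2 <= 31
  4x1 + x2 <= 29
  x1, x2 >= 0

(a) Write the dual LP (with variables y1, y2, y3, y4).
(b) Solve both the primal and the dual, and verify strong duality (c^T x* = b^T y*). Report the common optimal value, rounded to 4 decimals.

The standard primal-dual pair for 'max c^T x s.t. A x <= b, x >= 0' is:
  Dual:  min b^T y  s.t.  A^T y >= c,  y >= 0.

So the dual LP is:
  minimize  9y1 + 4y2 + 31y3 + 29y4
  subject to:
    y1 + 4y3 + 4y4 >= 1
    y2 + 2y3 + y4 >= 5
    y1, y2, y3, y4 >= 0

Solving the primal: x* = (5.75, 4).
  primal value c^T x* = 25.75.
Solving the dual: y* = (0, 4.5, 0.25, 0).
  dual value b^T y* = 25.75.
Strong duality: c^T x* = b^T y*. Confirmed.

25.75


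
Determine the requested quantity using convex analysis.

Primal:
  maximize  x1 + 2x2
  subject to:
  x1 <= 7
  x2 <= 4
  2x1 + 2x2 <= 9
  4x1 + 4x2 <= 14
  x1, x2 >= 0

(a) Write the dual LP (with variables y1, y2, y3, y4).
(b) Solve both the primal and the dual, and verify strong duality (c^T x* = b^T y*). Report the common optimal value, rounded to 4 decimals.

The standard primal-dual pair for 'max c^T x s.t. A x <= b, x >= 0' is:
  Dual:  min b^T y  s.t.  A^T y >= c,  y >= 0.

So the dual LP is:
  minimize  7y1 + 4y2 + 9y3 + 14y4
  subject to:
    y1 + 2y3 + 4y4 >= 1
    y2 + 2y3 + 4y4 >= 2
    y1, y2, y3, y4 >= 0

Solving the primal: x* = (0, 3.5).
  primal value c^T x* = 7.
Solving the dual: y* = (0, 0, 0, 0.5).
  dual value b^T y* = 7.
Strong duality: c^T x* = b^T y*. Confirmed.

7


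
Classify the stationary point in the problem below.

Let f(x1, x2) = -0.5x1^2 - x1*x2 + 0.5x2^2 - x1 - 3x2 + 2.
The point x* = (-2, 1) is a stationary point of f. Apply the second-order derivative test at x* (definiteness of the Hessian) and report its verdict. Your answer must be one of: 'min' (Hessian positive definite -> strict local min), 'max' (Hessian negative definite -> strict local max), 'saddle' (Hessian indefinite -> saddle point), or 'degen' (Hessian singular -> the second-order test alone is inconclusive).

Compute the Hessian H = grad^2 f:
  H = [[-1, -1], [-1, 1]]
Verify stationarity: grad f(x*) = H x* + g = (0, 0).
Eigenvalues of H: -1.4142, 1.4142.
Eigenvalues have mixed signs, so H is indefinite -> x* is a saddle point.

saddle


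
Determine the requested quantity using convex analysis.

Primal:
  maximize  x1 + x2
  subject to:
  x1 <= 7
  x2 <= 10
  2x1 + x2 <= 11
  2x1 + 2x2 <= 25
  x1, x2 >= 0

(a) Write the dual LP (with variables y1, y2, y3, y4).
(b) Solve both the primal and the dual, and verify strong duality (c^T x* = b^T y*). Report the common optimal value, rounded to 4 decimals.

The standard primal-dual pair for 'max c^T x s.t. A x <= b, x >= 0' is:
  Dual:  min b^T y  s.t.  A^T y >= c,  y >= 0.

So the dual LP is:
  minimize  7y1 + 10y2 + 11y3 + 25y4
  subject to:
    y1 + 2y3 + 2y4 >= 1
    y2 + y3 + 2y4 >= 1
    y1, y2, y3, y4 >= 0

Solving the primal: x* = (0.5, 10).
  primal value c^T x* = 10.5.
Solving the dual: y* = (0, 0.5, 0.5, 0).
  dual value b^T y* = 10.5.
Strong duality: c^T x* = b^T y*. Confirmed.

10.5
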